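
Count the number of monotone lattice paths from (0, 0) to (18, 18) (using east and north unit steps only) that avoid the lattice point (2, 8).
Number of paths = 8836107225

Total paths from (0, 0) to (18, 18): C(36, 18) = 9075135300. Paths through (2, 8): (paths (0, 0) → (2, 8)) × (paths (2, 8) → (18, 18)) = C(10, 2) · C(26, 16) = 45 · 5311735 = 239028075. Avoidance count = 9075135300 − 239028075 = 8836107225.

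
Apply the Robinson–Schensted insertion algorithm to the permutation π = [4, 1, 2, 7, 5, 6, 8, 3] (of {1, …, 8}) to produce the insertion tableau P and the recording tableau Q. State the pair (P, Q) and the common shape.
P = [1, 2, 3, 6, 8] / [4, 5] / [7];  Q = [1, 3, 4, 6, 7] / [2, 5] / [8];  common shape = (5, 2, 1)

Row-insert the values π_1, π_2, … into P one at a time, bumping the leftmost entry strictly greater than the inserted value down to the next row. The recording tableau Q records, in position (i, j), the step at which that cell was added to P.
  Insert 4 (step 1): P = [4];  Q = [1]
  Insert 1 (step 2): P = [1] / [4];  Q = [1] / [2]
  Insert 2 (step 3): P = [1, 2] / [4];  Q = [1, 3] / [2]
  Insert 7 (step 4): P = [1, 2, 7] / [4];  Q = [1, 3, 4] / [2]
  Insert 5 (step 5): P = [1, 2, 5] / [4, 7];  Q = [1, 3, 4] / [2, 5]
  Insert 6 (step 6): P = [1, 2, 5, 6] / [4, 7];  Q = [1, 3, 4, 6] / [2, 5]
  Insert 8 (step 7): P = [1, 2, 5, 6, 8] / [4, 7];  Q = [1, 3, 4, 6, 7] / [2, 5]
  Insert 3 (step 8): P = [1, 2, 3, 6, 8] / [4, 5] / [7];  Q = [1, 3, 4, 6, 7] / [2, 5] / [8]
Final shape: (5, 2, 1).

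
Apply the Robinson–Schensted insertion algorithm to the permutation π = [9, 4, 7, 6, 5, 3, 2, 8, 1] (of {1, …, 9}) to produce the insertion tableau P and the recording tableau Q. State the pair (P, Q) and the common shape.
P = [1, 5, 8] / [2] / [3] / [4] / [6] / [7] / [9];  Q = [1, 3, 8] / [2] / [4] / [5] / [6] / [7] / [9];  common shape = (3, 1, 1, 1, 1, 1, 1)

Row-insert the values π_1, π_2, … into P one at a time, bumping the leftmost entry strictly greater than the inserted value down to the next row. The recording tableau Q records, in position (i, j), the step at which that cell was added to P.
  Insert 9 (step 1): P = [9];  Q = [1]
  Insert 4 (step 2): P = [4] / [9];  Q = [1] / [2]
  Insert 7 (step 3): P = [4, 7] / [9];  Q = [1, 3] / [2]
  Insert 6 (step 4): P = [4, 6] / [7] / [9];  Q = [1, 3] / [2] / [4]
  Insert 5 (step 5): P = [4, 5] / [6] / [7] / [9];  Q = [1, 3] / [2] / [4] / [5]
  Insert 3 (step 6): P = [3, 5] / [4] / [6] / [7] / [9];  Q = [1, 3] / [2] / [4] / [5] / [6]
  Insert 2 (step 7): P = [2, 5] / [3] / [4] / [6] / [7] / [9];  Q = [1, 3] / [2] / [4] / [5] / [6] / [7]
  Insert 8 (step 8): P = [2, 5, 8] / [3] / [4] / [6] / [7] / [9];  Q = [1, 3, 8] / [2] / [4] / [5] / [6] / [7]
  Insert 1 (step 9): P = [1, 5, 8] / [2] / [3] / [4] / [6] / [7] / [9];  Q = [1, 3, 8] / [2] / [4] / [5] / [6] / [7] / [9]
Final shape: (3, 1, 1, 1, 1, 1, 1).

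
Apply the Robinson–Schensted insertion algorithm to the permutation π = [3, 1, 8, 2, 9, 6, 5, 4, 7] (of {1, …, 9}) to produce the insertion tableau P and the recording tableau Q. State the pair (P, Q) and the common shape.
P = [1, 2, 4, 7] / [3, 5, 9] / [6] / [8];  Q = [1, 3, 5, 9] / [2, 4, 6] / [7] / [8];  common shape = (4, 3, 1, 1)

Row-insert the values π_1, π_2, … into P one at a time, bumping the leftmost entry strictly greater than the inserted value down to the next row. The recording tableau Q records, in position (i, j), the step at which that cell was added to P.
  Insert 3 (step 1): P = [3];  Q = [1]
  Insert 1 (step 2): P = [1] / [3];  Q = [1] / [2]
  Insert 8 (step 3): P = [1, 8] / [3];  Q = [1, 3] / [2]
  Insert 2 (step 4): P = [1, 2] / [3, 8];  Q = [1, 3] / [2, 4]
  Insert 9 (step 5): P = [1, 2, 9] / [3, 8];  Q = [1, 3, 5] / [2, 4]
  Insert 6 (step 6): P = [1, 2, 6] / [3, 8, 9];  Q = [1, 3, 5] / [2, 4, 6]
  Insert 5 (step 7): P = [1, 2, 5] / [3, 6, 9] / [8];  Q = [1, 3, 5] / [2, 4, 6] / [7]
  Insert 4 (step 8): P = [1, 2, 4] / [3, 5, 9] / [6] / [8];  Q = [1, 3, 5] / [2, 4, 6] / [7] / [8]
  Insert 7 (step 9): P = [1, 2, 4, 7] / [3, 5, 9] / [6] / [8];  Q = [1, 3, 5, 9] / [2, 4, 6] / [7] / [8]
Final shape: (4, 3, 1, 1).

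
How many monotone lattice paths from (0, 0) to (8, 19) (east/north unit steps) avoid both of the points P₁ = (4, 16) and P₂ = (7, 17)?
Number of paths = 1070328

Inclusion–exclusion. Total paths: C(27, 8) = 2220075. Through P₁: C(20, 4)·C(7, 4) = 169575. Through P₂: C(24, 7)·C(3, 1) = 1038312. Since P₁ is strictly southwest of P₂, a monotone path through both must visit P₁ then P₂; paths through both = C(20, 4)·C(4, 3)·C(3, 1) = 58140. Avoid both = 2220075 − 169575 − 1038312 + 58140 = 1070328.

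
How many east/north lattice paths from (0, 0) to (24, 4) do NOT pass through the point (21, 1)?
Number of paths = 20035

Total paths from (0, 0) to (24, 4): C(28, 24) = 20475. Paths through (21, 1): (paths (0, 0) → (21, 1)) × (paths (21, 1) → (24, 4)) = C(22, 21) · C(6, 3) = 22 · 20 = 440. Avoidance count = 20475 − 440 = 20035.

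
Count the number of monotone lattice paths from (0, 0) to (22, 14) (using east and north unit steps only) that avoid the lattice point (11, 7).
Number of paths = 2783530224

Total paths from (0, 0) to (22, 14): C(36, 22) = 3796297200. Paths through (11, 7): (paths (0, 0) → (11, 7)) × (paths (11, 7) → (22, 14)) = C(18, 11) · C(18, 11) = 31824 · 31824 = 1012766976. Avoidance count = 3796297200 − 1012766976 = 2783530224.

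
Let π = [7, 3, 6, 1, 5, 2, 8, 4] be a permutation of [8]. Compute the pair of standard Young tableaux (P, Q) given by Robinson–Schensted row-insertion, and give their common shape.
P = [1, 2, 4] / [3, 5, 8] / [6] / [7];  Q = [1, 3, 7] / [2, 5, 8] / [4] / [6];  common shape = (3, 3, 1, 1)

Row-insert the values π_1, π_2, … into P one at a time, bumping the leftmost entry strictly greater than the inserted value down to the next row. The recording tableau Q records, in position (i, j), the step at which that cell was added to P.
  Insert 7 (step 1): P = [7];  Q = [1]
  Insert 3 (step 2): P = [3] / [7];  Q = [1] / [2]
  Insert 6 (step 3): P = [3, 6] / [7];  Q = [1, 3] / [2]
  Insert 1 (step 4): P = [1, 6] / [3] / [7];  Q = [1, 3] / [2] / [4]
  Insert 5 (step 5): P = [1, 5] / [3, 6] / [7];  Q = [1, 3] / [2, 5] / [4]
  Insert 2 (step 6): P = [1, 2] / [3, 5] / [6] / [7];  Q = [1, 3] / [2, 5] / [4] / [6]
  Insert 8 (step 7): P = [1, 2, 8] / [3, 5] / [6] / [7];  Q = [1, 3, 7] / [2, 5] / [4] / [6]
  Insert 4 (step 8): P = [1, 2, 4] / [3, 5, 8] / [6] / [7];  Q = [1, 3, 7] / [2, 5, 8] / [4] / [6]
Final shape: (3, 3, 1, 1).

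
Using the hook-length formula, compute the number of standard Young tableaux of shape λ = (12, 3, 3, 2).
# SYT of shape (12, 3, 3, 2) = 2771340

Hook-length formula: f^λ = n! / Π hook(c), product over all cells c of the Young diagram. For λ = (12, 3, 3, 2), n = 20 boxes. Hook lengths by row (left-to-right, top-to-bottom): [15, 14, 12, 9, 8, 7, 6, 5, 4, 3, 2, 1]; [5, 4, 2]; [4, 3, 1]; [2, 1]. Product of hooks = 877879296000. So f^λ = 20! / 877879296000 = 2432902008176640000 / 877879296000 = 2771340.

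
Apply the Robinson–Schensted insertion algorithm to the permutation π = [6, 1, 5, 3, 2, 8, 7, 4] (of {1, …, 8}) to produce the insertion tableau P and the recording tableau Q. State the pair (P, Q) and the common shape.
P = [1, 2, 4] / [3, 7] / [5, 8] / [6];  Q = [1, 3, 6] / [2, 7] / [4, 8] / [5];  common shape = (3, 2, 2, 1)

Row-insert the values π_1, π_2, … into P one at a time, bumping the leftmost entry strictly greater than the inserted value down to the next row. The recording tableau Q records, in position (i, j), the step at which that cell was added to P.
  Insert 6 (step 1): P = [6];  Q = [1]
  Insert 1 (step 2): P = [1] / [6];  Q = [1] / [2]
  Insert 5 (step 3): P = [1, 5] / [6];  Q = [1, 3] / [2]
  Insert 3 (step 4): P = [1, 3] / [5] / [6];  Q = [1, 3] / [2] / [4]
  Insert 2 (step 5): P = [1, 2] / [3] / [5] / [6];  Q = [1, 3] / [2] / [4] / [5]
  Insert 8 (step 6): P = [1, 2, 8] / [3] / [5] / [6];  Q = [1, 3, 6] / [2] / [4] / [5]
  Insert 7 (step 7): P = [1, 2, 7] / [3, 8] / [5] / [6];  Q = [1, 3, 6] / [2, 7] / [4] / [5]
  Insert 4 (step 8): P = [1, 2, 4] / [3, 7] / [5, 8] / [6];  Q = [1, 3, 6] / [2, 7] / [4, 8] / [5]
Final shape: (3, 2, 2, 1).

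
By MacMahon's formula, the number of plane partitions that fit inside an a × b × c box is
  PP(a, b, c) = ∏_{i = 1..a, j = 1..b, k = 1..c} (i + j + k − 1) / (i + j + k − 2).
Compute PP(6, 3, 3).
PP(6, 3, 3) = 41580

Evaluate the triple product over i = 1..6, j = 1..3, k = 1..3. The factors are (2/1) · (3/2) · (4/3) · (3/2) · (4/3) · (5/4) · (4/3) · (5/4) · … (54 factors total). The numerators and denominators telescope so the product is an integer; carrying out the multiplication exactly gives PP(6, 3, 3) = 41580.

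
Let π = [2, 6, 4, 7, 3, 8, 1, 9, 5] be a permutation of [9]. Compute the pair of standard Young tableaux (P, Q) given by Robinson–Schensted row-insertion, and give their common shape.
P = [1, 3, 5, 8, 9] / [2, 7] / [4] / [6];  Q = [1, 2, 4, 6, 8] / [3, 9] / [5] / [7];  common shape = (5, 2, 1, 1)

Row-insert the values π_1, π_2, … into P one at a time, bumping the leftmost entry strictly greater than the inserted value down to the next row. The recording tableau Q records, in position (i, j), the step at which that cell was added to P.
  Insert 2 (step 1): P = [2];  Q = [1]
  Insert 6 (step 2): P = [2, 6];  Q = [1, 2]
  Insert 4 (step 3): P = [2, 4] / [6];  Q = [1, 2] / [3]
  Insert 7 (step 4): P = [2, 4, 7] / [6];  Q = [1, 2, 4] / [3]
  Insert 3 (step 5): P = [2, 3, 7] / [4] / [6];  Q = [1, 2, 4] / [3] / [5]
  Insert 8 (step 6): P = [2, 3, 7, 8] / [4] / [6];  Q = [1, 2, 4, 6] / [3] / [5]
  Insert 1 (step 7): P = [1, 3, 7, 8] / [2] / [4] / [6];  Q = [1, 2, 4, 6] / [3] / [5] / [7]
  Insert 9 (step 8): P = [1, 3, 7, 8, 9] / [2] / [4] / [6];  Q = [1, 2, 4, 6, 8] / [3] / [5] / [7]
  Insert 5 (step 9): P = [1, 3, 5, 8, 9] / [2, 7] / [4] / [6];  Q = [1, 2, 4, 6, 8] / [3, 9] / [5] / [7]
Final shape: (5, 2, 1, 1).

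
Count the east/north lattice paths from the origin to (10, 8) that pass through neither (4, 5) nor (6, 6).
Number of paths = 24984

Inclusion–exclusion. Total paths: C(18, 10) = 43758. Through P₁: C(9, 4)·C(9, 6) = 10584. Through P₂: C(12, 6)·C(6, 4) = 13860. Since P₁ is strictly southwest of P₂, a monotone path through both must visit P₁ then P₂; paths through both = C(9, 4)·C(3, 2)·C(6, 4) = 5670. Avoid both = 43758 − 10584 − 13860 + 5670 = 24984.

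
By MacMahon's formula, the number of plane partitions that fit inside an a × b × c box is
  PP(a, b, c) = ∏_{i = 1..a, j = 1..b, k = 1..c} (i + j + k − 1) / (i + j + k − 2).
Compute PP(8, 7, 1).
PP(8, 7, 1) = 6435

Evaluate the triple product over i = 1..8, j = 1..7, k = 1..1. The factors are (2/1) · (3/2) · (4/3) · (5/4) · (6/5) · (7/6) · (8/7) · (3/2) · … (56 factors total). The numerators and denominators telescope so the product is an integer; carrying out the multiplication exactly gives PP(8, 7, 1) = 6435.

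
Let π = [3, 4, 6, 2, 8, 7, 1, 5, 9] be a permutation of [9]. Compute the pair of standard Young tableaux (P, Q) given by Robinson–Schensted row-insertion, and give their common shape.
P = [1, 4, 5, 7, 9] / [2, 6] / [3, 8];  Q = [1, 2, 3, 5, 9] / [4, 6] / [7, 8];  common shape = (5, 2, 2)

Row-insert the values π_1, π_2, … into P one at a time, bumping the leftmost entry strictly greater than the inserted value down to the next row. The recording tableau Q records, in position (i, j), the step at which that cell was added to P.
  Insert 3 (step 1): P = [3];  Q = [1]
  Insert 4 (step 2): P = [3, 4];  Q = [1, 2]
  Insert 6 (step 3): P = [3, 4, 6];  Q = [1, 2, 3]
  Insert 2 (step 4): P = [2, 4, 6] / [3];  Q = [1, 2, 3] / [4]
  Insert 8 (step 5): P = [2, 4, 6, 8] / [3];  Q = [1, 2, 3, 5] / [4]
  Insert 7 (step 6): P = [2, 4, 6, 7] / [3, 8];  Q = [1, 2, 3, 5] / [4, 6]
  Insert 1 (step 7): P = [1, 4, 6, 7] / [2, 8] / [3];  Q = [1, 2, 3, 5] / [4, 6] / [7]
  Insert 5 (step 8): P = [1, 4, 5, 7] / [2, 6] / [3, 8];  Q = [1, 2, 3, 5] / [4, 6] / [7, 8]
  Insert 9 (step 9): P = [1, 4, 5, 7, 9] / [2, 6] / [3, 8];  Q = [1, 2, 3, 5, 9] / [4, 6] / [7, 8]
Final shape: (5, 2, 2).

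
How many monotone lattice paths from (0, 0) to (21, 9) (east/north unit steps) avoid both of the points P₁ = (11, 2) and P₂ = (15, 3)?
Number of paths = 12396582

Inclusion–exclusion. Total paths: C(30, 21) = 14307150. Through P₁: C(13, 11)·C(17, 10) = 1516944. Through P₂: C(18, 15)·C(12, 6) = 753984. Since P₁ is strictly southwest of P₂, a monotone path through both must visit P₁ then P₂; paths through both = C(13, 11)·C(5, 4)·C(12, 6) = 360360. Avoid both = 14307150 − 1516944 − 753984 + 360360 = 12396582.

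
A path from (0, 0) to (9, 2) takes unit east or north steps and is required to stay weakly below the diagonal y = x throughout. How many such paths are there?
Number of paths = 44

By the reflection principle (André's argument), the number of monotone paths to (9, 2) with n ≤ m that never go above y = x is C(11, 9) − C(11, 10) = 55 − 11 = 44.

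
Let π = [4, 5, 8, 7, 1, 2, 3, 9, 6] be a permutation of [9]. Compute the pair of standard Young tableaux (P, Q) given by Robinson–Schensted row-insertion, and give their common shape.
P = [1, 2, 3, 6] / [4, 5, 7, 9] / [8];  Q = [1, 2, 3, 8] / [4, 6, 7, 9] / [5];  common shape = (4, 4, 1)

Row-insert the values π_1, π_2, … into P one at a time, bumping the leftmost entry strictly greater than the inserted value down to the next row. The recording tableau Q records, in position (i, j), the step at which that cell was added to P.
  Insert 4 (step 1): P = [4];  Q = [1]
  Insert 5 (step 2): P = [4, 5];  Q = [1, 2]
  Insert 8 (step 3): P = [4, 5, 8];  Q = [1, 2, 3]
  Insert 7 (step 4): P = [4, 5, 7] / [8];  Q = [1, 2, 3] / [4]
  Insert 1 (step 5): P = [1, 5, 7] / [4] / [8];  Q = [1, 2, 3] / [4] / [5]
  Insert 2 (step 6): P = [1, 2, 7] / [4, 5] / [8];  Q = [1, 2, 3] / [4, 6] / [5]
  Insert 3 (step 7): P = [1, 2, 3] / [4, 5, 7] / [8];  Q = [1, 2, 3] / [4, 6, 7] / [5]
  Insert 9 (step 8): P = [1, 2, 3, 9] / [4, 5, 7] / [8];  Q = [1, 2, 3, 8] / [4, 6, 7] / [5]
  Insert 6 (step 9): P = [1, 2, 3, 6] / [4, 5, 7, 9] / [8];  Q = [1, 2, 3, 8] / [4, 6, 7, 9] / [5]
Final shape: (4, 4, 1).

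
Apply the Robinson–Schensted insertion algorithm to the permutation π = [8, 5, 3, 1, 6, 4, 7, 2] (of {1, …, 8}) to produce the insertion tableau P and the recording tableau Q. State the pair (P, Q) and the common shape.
P = [1, 2, 7] / [3, 4] / [5, 6] / [8];  Q = [1, 5, 7] / [2, 6] / [3, 8] / [4];  common shape = (3, 2, 2, 1)

Row-insert the values π_1, π_2, … into P one at a time, bumping the leftmost entry strictly greater than the inserted value down to the next row. The recording tableau Q records, in position (i, j), the step at which that cell was added to P.
  Insert 8 (step 1): P = [8];  Q = [1]
  Insert 5 (step 2): P = [5] / [8];  Q = [1] / [2]
  Insert 3 (step 3): P = [3] / [5] / [8];  Q = [1] / [2] / [3]
  Insert 1 (step 4): P = [1] / [3] / [5] / [8];  Q = [1] / [2] / [3] / [4]
  Insert 6 (step 5): P = [1, 6] / [3] / [5] / [8];  Q = [1, 5] / [2] / [3] / [4]
  Insert 4 (step 6): P = [1, 4] / [3, 6] / [5] / [8];  Q = [1, 5] / [2, 6] / [3] / [4]
  Insert 7 (step 7): P = [1, 4, 7] / [3, 6] / [5] / [8];  Q = [1, 5, 7] / [2, 6] / [3] / [4]
  Insert 2 (step 8): P = [1, 2, 7] / [3, 4] / [5, 6] / [8];  Q = [1, 5, 7] / [2, 6] / [3, 8] / [4]
Final shape: (3, 2, 2, 1).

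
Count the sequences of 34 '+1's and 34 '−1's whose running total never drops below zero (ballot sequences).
C_34 = 812944042149730764

These ballot sequences are counted by the Catalan number C_n = (1/(n + 1)) · C(2n, n). For n = 34: C_34 = (1/35) · C(68, 34) = 28453041475240576740/35 = 812944042149730764.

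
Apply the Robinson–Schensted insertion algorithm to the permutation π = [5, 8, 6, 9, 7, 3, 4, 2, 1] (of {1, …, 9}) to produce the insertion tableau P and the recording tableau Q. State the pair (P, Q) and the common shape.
P = [1, 4, 7] / [2, 6] / [3, 9] / [5] / [8];  Q = [1, 2, 4] / [3, 5] / [6, 7] / [8] / [9];  common shape = (3, 2, 2, 1, 1)

Row-insert the values π_1, π_2, … into P one at a time, bumping the leftmost entry strictly greater than the inserted value down to the next row. The recording tableau Q records, in position (i, j), the step at which that cell was added to P.
  Insert 5 (step 1): P = [5];  Q = [1]
  Insert 8 (step 2): P = [5, 8];  Q = [1, 2]
  Insert 6 (step 3): P = [5, 6] / [8];  Q = [1, 2] / [3]
  Insert 9 (step 4): P = [5, 6, 9] / [8];  Q = [1, 2, 4] / [3]
  Insert 7 (step 5): P = [5, 6, 7] / [8, 9];  Q = [1, 2, 4] / [3, 5]
  Insert 3 (step 6): P = [3, 6, 7] / [5, 9] / [8];  Q = [1, 2, 4] / [3, 5] / [6]
  Insert 4 (step 7): P = [3, 4, 7] / [5, 6] / [8, 9];  Q = [1, 2, 4] / [3, 5] / [6, 7]
  Insert 2 (step 8): P = [2, 4, 7] / [3, 6] / [5, 9] / [8];  Q = [1, 2, 4] / [3, 5] / [6, 7] / [8]
  Insert 1 (step 9): P = [1, 4, 7] / [2, 6] / [3, 9] / [5] / [8];  Q = [1, 2, 4] / [3, 5] / [6, 7] / [8] / [9]
Final shape: (3, 2, 2, 1, 1).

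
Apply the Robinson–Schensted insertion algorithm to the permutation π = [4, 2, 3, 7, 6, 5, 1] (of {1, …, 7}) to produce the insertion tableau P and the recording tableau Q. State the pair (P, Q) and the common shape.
P = [1, 3, 5] / [2, 6] / [4] / [7];  Q = [1, 3, 4] / [2, 5] / [6] / [7];  common shape = (3, 2, 1, 1)

Row-insert the values π_1, π_2, … into P one at a time, bumping the leftmost entry strictly greater than the inserted value down to the next row. The recording tableau Q records, in position (i, j), the step at which that cell was added to P.
  Insert 4 (step 1): P = [4];  Q = [1]
  Insert 2 (step 2): P = [2] / [4];  Q = [1] / [2]
  Insert 3 (step 3): P = [2, 3] / [4];  Q = [1, 3] / [2]
  Insert 7 (step 4): P = [2, 3, 7] / [4];  Q = [1, 3, 4] / [2]
  Insert 6 (step 5): P = [2, 3, 6] / [4, 7];  Q = [1, 3, 4] / [2, 5]
  Insert 5 (step 6): P = [2, 3, 5] / [4, 6] / [7];  Q = [1, 3, 4] / [2, 5] / [6]
  Insert 1 (step 7): P = [1, 3, 5] / [2, 6] / [4] / [7];  Q = [1, 3, 4] / [2, 5] / [6] / [7]
Final shape: (3, 2, 1, 1).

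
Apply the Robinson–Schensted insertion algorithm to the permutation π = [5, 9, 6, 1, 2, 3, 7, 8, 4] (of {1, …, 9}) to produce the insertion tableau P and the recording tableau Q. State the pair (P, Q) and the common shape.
P = [1, 2, 3, 4, 8] / [5, 6, 7] / [9];  Q = [1, 2, 6, 7, 8] / [3, 5, 9] / [4];  common shape = (5, 3, 1)

Row-insert the values π_1, π_2, … into P one at a time, bumping the leftmost entry strictly greater than the inserted value down to the next row. The recording tableau Q records, in position (i, j), the step at which that cell was added to P.
  Insert 5 (step 1): P = [5];  Q = [1]
  Insert 9 (step 2): P = [5, 9];  Q = [1, 2]
  Insert 6 (step 3): P = [5, 6] / [9];  Q = [1, 2] / [3]
  Insert 1 (step 4): P = [1, 6] / [5] / [9];  Q = [1, 2] / [3] / [4]
  Insert 2 (step 5): P = [1, 2] / [5, 6] / [9];  Q = [1, 2] / [3, 5] / [4]
  Insert 3 (step 6): P = [1, 2, 3] / [5, 6] / [9];  Q = [1, 2, 6] / [3, 5] / [4]
  Insert 7 (step 7): P = [1, 2, 3, 7] / [5, 6] / [9];  Q = [1, 2, 6, 7] / [3, 5] / [4]
  Insert 8 (step 8): P = [1, 2, 3, 7, 8] / [5, 6] / [9];  Q = [1, 2, 6, 7, 8] / [3, 5] / [4]
  Insert 4 (step 9): P = [1, 2, 3, 4, 8] / [5, 6, 7] / [9];  Q = [1, 2, 6, 7, 8] / [3, 5, 9] / [4]
Final shape: (5, 3, 1).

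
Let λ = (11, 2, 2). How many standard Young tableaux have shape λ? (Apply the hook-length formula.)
# SYT of shape (11, 2, 2) = 1925

Hook-length formula: f^λ = n! / Π hook(c), product over all cells c of the Young diagram. For λ = (11, 2, 2), n = 15 boxes. Hook lengths by row (left-to-right, top-to-bottom): [13, 12, 9, 8, 7, 6, 5, 4, 3, 2, 1]; [3, 2]; [2, 1]. Product of hooks = 679311360. So f^λ = 15! / 679311360 = 1307674368000 / 679311360 = 1925.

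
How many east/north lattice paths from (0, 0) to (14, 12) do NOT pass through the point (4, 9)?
Number of paths = 9453210

Total paths from (0, 0) to (14, 12): C(26, 14) = 9657700. Paths through (4, 9): (paths (0, 0) → (4, 9)) × (paths (4, 9) → (14, 12)) = C(13, 4) · C(13, 10) = 715 · 286 = 204490. Avoidance count = 9657700 − 204490 = 9453210.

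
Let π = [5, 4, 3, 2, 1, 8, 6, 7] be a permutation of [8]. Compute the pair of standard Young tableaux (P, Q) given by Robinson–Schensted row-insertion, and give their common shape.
P = [1, 6, 7] / [2, 8] / [3] / [4] / [5];  Q = [1, 6, 8] / [2, 7] / [3] / [4] / [5];  common shape = (3, 2, 1, 1, 1)

Row-insert the values π_1, π_2, … into P one at a time, bumping the leftmost entry strictly greater than the inserted value down to the next row. The recording tableau Q records, in position (i, j), the step at which that cell was added to P.
  Insert 5 (step 1): P = [5];  Q = [1]
  Insert 4 (step 2): P = [4] / [5];  Q = [1] / [2]
  Insert 3 (step 3): P = [3] / [4] / [5];  Q = [1] / [2] / [3]
  Insert 2 (step 4): P = [2] / [3] / [4] / [5];  Q = [1] / [2] / [3] / [4]
  Insert 1 (step 5): P = [1] / [2] / [3] / [4] / [5];  Q = [1] / [2] / [3] / [4] / [5]
  Insert 8 (step 6): P = [1, 8] / [2] / [3] / [4] / [5];  Q = [1, 6] / [2] / [3] / [4] / [5]
  Insert 6 (step 7): P = [1, 6] / [2, 8] / [3] / [4] / [5];  Q = [1, 6] / [2, 7] / [3] / [4] / [5]
  Insert 7 (step 8): P = [1, 6, 7] / [2, 8] / [3] / [4] / [5];  Q = [1, 6, 8] / [2, 7] / [3] / [4] / [5]
Final shape: (3, 2, 1, 1, 1).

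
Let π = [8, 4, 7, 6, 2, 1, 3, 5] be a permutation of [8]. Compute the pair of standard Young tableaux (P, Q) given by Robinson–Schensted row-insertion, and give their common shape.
P = [1, 3, 5] / [2, 6] / [4] / [7] / [8];  Q = [1, 3, 8] / [2, 7] / [4] / [5] / [6];  common shape = (3, 2, 1, 1, 1)

Row-insert the values π_1, π_2, … into P one at a time, bumping the leftmost entry strictly greater than the inserted value down to the next row. The recording tableau Q records, in position (i, j), the step at which that cell was added to P.
  Insert 8 (step 1): P = [8];  Q = [1]
  Insert 4 (step 2): P = [4] / [8];  Q = [1] / [2]
  Insert 7 (step 3): P = [4, 7] / [8];  Q = [1, 3] / [2]
  Insert 6 (step 4): P = [4, 6] / [7] / [8];  Q = [1, 3] / [2] / [4]
  Insert 2 (step 5): P = [2, 6] / [4] / [7] / [8];  Q = [1, 3] / [2] / [4] / [5]
  Insert 1 (step 6): P = [1, 6] / [2] / [4] / [7] / [8];  Q = [1, 3] / [2] / [4] / [5] / [6]
  Insert 3 (step 7): P = [1, 3] / [2, 6] / [4] / [7] / [8];  Q = [1, 3] / [2, 7] / [4] / [5] / [6]
  Insert 5 (step 8): P = [1, 3, 5] / [2, 6] / [4] / [7] / [8];  Q = [1, 3, 8] / [2, 7] / [4] / [5] / [6]
Final shape: (3, 2, 1, 1, 1).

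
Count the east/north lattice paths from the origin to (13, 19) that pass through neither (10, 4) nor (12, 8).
Number of paths = 345225324

Inclusion–exclusion. Total paths: C(32, 13) = 347373600. Through P₁: C(14, 10)·C(18, 3) = 816816. Through P₂: C(20, 12)·C(12, 1) = 1511640. Since P₁ is strictly southwest of P₂, a monotone path through both must visit P₁ then P₂; paths through both = C(14, 10)·C(6, 2)·C(12, 1) = 180180. Avoid both = 347373600 − 816816 − 1511640 + 180180 = 345225324.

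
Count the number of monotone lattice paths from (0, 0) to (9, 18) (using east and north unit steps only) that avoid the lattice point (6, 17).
Number of paths = 4283037

Total paths from (0, 0) to (9, 18): C(27, 9) = 4686825. Paths through (6, 17): (paths (0, 0) → (6, 17)) × (paths (6, 17) → (9, 18)) = C(23, 6) · C(4, 3) = 100947 · 4 = 403788. Avoidance count = 4686825 − 403788 = 4283037.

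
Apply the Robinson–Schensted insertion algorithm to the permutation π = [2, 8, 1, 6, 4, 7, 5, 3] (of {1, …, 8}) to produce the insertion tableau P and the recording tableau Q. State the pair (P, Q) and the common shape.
P = [1, 3, 5] / [2, 4, 7] / [6] / [8];  Q = [1, 2, 6] / [3, 4, 7] / [5] / [8];  common shape = (3, 3, 1, 1)

Row-insert the values π_1, π_2, … into P one at a time, bumping the leftmost entry strictly greater than the inserted value down to the next row. The recording tableau Q records, in position (i, j), the step at which that cell was added to P.
  Insert 2 (step 1): P = [2];  Q = [1]
  Insert 8 (step 2): P = [2, 8];  Q = [1, 2]
  Insert 1 (step 3): P = [1, 8] / [2];  Q = [1, 2] / [3]
  Insert 6 (step 4): P = [1, 6] / [2, 8];  Q = [1, 2] / [3, 4]
  Insert 4 (step 5): P = [1, 4] / [2, 6] / [8];  Q = [1, 2] / [3, 4] / [5]
  Insert 7 (step 6): P = [1, 4, 7] / [2, 6] / [8];  Q = [1, 2, 6] / [3, 4] / [5]
  Insert 5 (step 7): P = [1, 4, 5] / [2, 6, 7] / [8];  Q = [1, 2, 6] / [3, 4, 7] / [5]
  Insert 3 (step 8): P = [1, 3, 5] / [2, 4, 7] / [6] / [8];  Q = [1, 2, 6] / [3, 4, 7] / [5] / [8]
Final shape: (3, 3, 1, 1).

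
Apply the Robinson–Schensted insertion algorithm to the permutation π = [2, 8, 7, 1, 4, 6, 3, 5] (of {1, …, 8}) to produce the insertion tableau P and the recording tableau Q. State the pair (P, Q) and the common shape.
P = [1, 3, 5] / [2, 4, 6] / [7] / [8];  Q = [1, 2, 6] / [3, 5, 8] / [4] / [7];  common shape = (3, 3, 1, 1)

Row-insert the values π_1, π_2, … into P one at a time, bumping the leftmost entry strictly greater than the inserted value down to the next row. The recording tableau Q records, in position (i, j), the step at which that cell was added to P.
  Insert 2 (step 1): P = [2];  Q = [1]
  Insert 8 (step 2): P = [2, 8];  Q = [1, 2]
  Insert 7 (step 3): P = [2, 7] / [8];  Q = [1, 2] / [3]
  Insert 1 (step 4): P = [1, 7] / [2] / [8];  Q = [1, 2] / [3] / [4]
  Insert 4 (step 5): P = [1, 4] / [2, 7] / [8];  Q = [1, 2] / [3, 5] / [4]
  Insert 6 (step 6): P = [1, 4, 6] / [2, 7] / [8];  Q = [1, 2, 6] / [3, 5] / [4]
  Insert 3 (step 7): P = [1, 3, 6] / [2, 4] / [7] / [8];  Q = [1, 2, 6] / [3, 5] / [4] / [7]
  Insert 5 (step 8): P = [1, 3, 5] / [2, 4, 6] / [7] / [8];  Q = [1, 2, 6] / [3, 5, 8] / [4] / [7]
Final shape: (3, 3, 1, 1).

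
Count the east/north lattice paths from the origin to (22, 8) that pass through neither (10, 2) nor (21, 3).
Number of paths = 4620309

Inclusion–exclusion. Total paths: C(30, 22) = 5852925. Through P₁: C(12, 10)·C(18, 12) = 1225224. Through P₂: C(24, 21)·C(6, 1) = 12144. Since P₁ is strictly southwest of P₂, a monotone path through both must visit P₁ then P₂; paths through both = C(12, 10)·C(12, 11)·C(6, 1) = 4752. Avoid both = 5852925 − 1225224 − 12144 + 4752 = 4620309.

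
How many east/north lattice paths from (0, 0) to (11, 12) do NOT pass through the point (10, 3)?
Number of paths = 1349218

Total paths from (0, 0) to (11, 12): C(23, 11) = 1352078. Paths through (10, 3): (paths (0, 0) → (10, 3)) × (paths (10, 3) → (11, 12)) = C(13, 10) · C(10, 1) = 286 · 10 = 2860. Avoidance count = 1352078 − 2860 = 1349218.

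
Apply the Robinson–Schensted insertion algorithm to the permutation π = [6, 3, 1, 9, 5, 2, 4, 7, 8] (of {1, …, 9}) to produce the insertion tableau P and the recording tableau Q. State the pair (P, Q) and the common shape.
P = [1, 2, 4, 7, 8] / [3, 5] / [6, 9];  Q = [1, 4, 7, 8, 9] / [2, 5] / [3, 6];  common shape = (5, 2, 2)

Row-insert the values π_1, π_2, … into P one at a time, bumping the leftmost entry strictly greater than the inserted value down to the next row. The recording tableau Q records, in position (i, j), the step at which that cell was added to P.
  Insert 6 (step 1): P = [6];  Q = [1]
  Insert 3 (step 2): P = [3] / [6];  Q = [1] / [2]
  Insert 1 (step 3): P = [1] / [3] / [6];  Q = [1] / [2] / [3]
  Insert 9 (step 4): P = [1, 9] / [3] / [6];  Q = [1, 4] / [2] / [3]
  Insert 5 (step 5): P = [1, 5] / [3, 9] / [6];  Q = [1, 4] / [2, 5] / [3]
  Insert 2 (step 6): P = [1, 2] / [3, 5] / [6, 9];  Q = [1, 4] / [2, 5] / [3, 6]
  Insert 4 (step 7): P = [1, 2, 4] / [3, 5] / [6, 9];  Q = [1, 4, 7] / [2, 5] / [3, 6]
  Insert 7 (step 8): P = [1, 2, 4, 7] / [3, 5] / [6, 9];  Q = [1, 4, 7, 8] / [2, 5] / [3, 6]
  Insert 8 (step 9): P = [1, 2, 4, 7, 8] / [3, 5] / [6, 9];  Q = [1, 4, 7, 8, 9] / [2, 5] / [3, 6]
Final shape: (5, 2, 2).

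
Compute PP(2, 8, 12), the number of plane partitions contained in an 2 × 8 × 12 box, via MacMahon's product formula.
PP(2, 8, 12) = 2848181700

Evaluate the triple product over i = 1..2, j = 1..8, k = 1..12. The factors are (2/1) · (3/2) · (4/3) · (5/4) · (6/5) · (7/6) · (8/7) · (9/8) · … (192 factors total). The numerators and denominators telescope so the product is an integer; carrying out the multiplication exactly gives PP(2, 8, 12) = 2848181700.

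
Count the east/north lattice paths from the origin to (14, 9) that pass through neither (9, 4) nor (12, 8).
Number of paths = 334175

Inclusion–exclusion. Total paths: C(23, 14) = 817190. Through P₁: C(13, 9)·C(10, 5) = 180180. Through P₂: C(20, 12)·C(3, 2) = 377910. Since P₁ is strictly southwest of P₂, a monotone path through both must visit P₁ then P₂; paths through both = C(13, 9)·C(7, 3)·C(3, 2) = 75075. Avoid both = 817190 − 180180 − 377910 + 75075 = 334175.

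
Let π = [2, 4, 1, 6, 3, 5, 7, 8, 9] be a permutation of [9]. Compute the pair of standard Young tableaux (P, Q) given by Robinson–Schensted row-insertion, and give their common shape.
P = [1, 3, 5, 7, 8, 9] / [2, 4, 6];  Q = [1, 2, 4, 7, 8, 9] / [3, 5, 6];  common shape = (6, 3)

Row-insert the values π_1, π_2, … into P one at a time, bumping the leftmost entry strictly greater than the inserted value down to the next row. The recording tableau Q records, in position (i, j), the step at which that cell was added to P.
  Insert 2 (step 1): P = [2];  Q = [1]
  Insert 4 (step 2): P = [2, 4];  Q = [1, 2]
  Insert 1 (step 3): P = [1, 4] / [2];  Q = [1, 2] / [3]
  Insert 6 (step 4): P = [1, 4, 6] / [2];  Q = [1, 2, 4] / [3]
  Insert 3 (step 5): P = [1, 3, 6] / [2, 4];  Q = [1, 2, 4] / [3, 5]
  Insert 5 (step 6): P = [1, 3, 5] / [2, 4, 6];  Q = [1, 2, 4] / [3, 5, 6]
  Insert 7 (step 7): P = [1, 3, 5, 7] / [2, 4, 6];  Q = [1, 2, 4, 7] / [3, 5, 6]
  Insert 8 (step 8): P = [1, 3, 5, 7, 8] / [2, 4, 6];  Q = [1, 2, 4, 7, 8] / [3, 5, 6]
  Insert 9 (step 9): P = [1, 3, 5, 7, 8, 9] / [2, 4, 6];  Q = [1, 2, 4, 7, 8, 9] / [3, 5, 6]
Final shape: (6, 3).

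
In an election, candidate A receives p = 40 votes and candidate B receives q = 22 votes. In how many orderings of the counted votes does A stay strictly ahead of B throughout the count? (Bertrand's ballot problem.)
Strict-lead orderings = 9962435643667605

Total orderings of the 62 votes with 40 for A: C(62, 40) = 34315056105966195. By the Bertrand ballot formula (Cycle Lemma / reflection principle), the number of orderings in which A is strictly ahead of B throughout is (p − q)/(p + q) · C(p + q, p) = (40 − 22)/(40 + 22) · 34315056105966195 = 9962435643667605.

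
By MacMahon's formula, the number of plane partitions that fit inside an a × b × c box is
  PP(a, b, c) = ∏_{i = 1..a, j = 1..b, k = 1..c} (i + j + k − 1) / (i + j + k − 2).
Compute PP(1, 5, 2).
PP(1, 5, 2) = 21

Evaluate the triple product over i = 1..1, j = 1..5, k = 1..2. The factors are (2/1) · (3/2) · (3/2) · (4/3) · (4/3) · (5/4) · (5/4) · (6/5) · … (10 factors total). The numerators and denominators telescope so the product is an integer; carrying out the multiplication exactly gives PP(1, 5, 2) = 21.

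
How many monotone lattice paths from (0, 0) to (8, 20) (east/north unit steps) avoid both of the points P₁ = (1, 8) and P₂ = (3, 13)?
Number of paths = 2360781

Inclusion–exclusion. Total paths: C(28, 8) = 3108105. Through P₁: C(9, 1)·C(19, 7) = 453492. Through P₂: C(16, 3)·C(12, 5) = 443520. Since P₁ is strictly southwest of P₂, a monotone path through both must visit P₁ then P₂; paths through both = C(9, 1)·C(7, 2)·C(12, 5) = 149688. Avoid both = 3108105 − 453492 − 443520 + 149688 = 2360781.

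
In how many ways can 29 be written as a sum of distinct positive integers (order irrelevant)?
q(29) = 256

A partition into distinct parts is a strictly decreasing sequence summing to n. The recurrence d(n, m) = d(n, m−1) + d(n−m, m−1) (use part m at most once) with q(n) = d(n, n) gives q(29) = 256. (Euler's theorem: # distinct-part partitions = # odd-part partitions.)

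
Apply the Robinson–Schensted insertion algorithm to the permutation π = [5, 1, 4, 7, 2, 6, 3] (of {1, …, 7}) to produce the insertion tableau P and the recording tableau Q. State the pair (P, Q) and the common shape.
P = [1, 2, 3] / [4, 6] / [5, 7];  Q = [1, 3, 4] / [2, 6] / [5, 7];  common shape = (3, 2, 2)

Row-insert the values π_1, π_2, … into P one at a time, bumping the leftmost entry strictly greater than the inserted value down to the next row. The recording tableau Q records, in position (i, j), the step at which that cell was added to P.
  Insert 5 (step 1): P = [5];  Q = [1]
  Insert 1 (step 2): P = [1] / [5];  Q = [1] / [2]
  Insert 4 (step 3): P = [1, 4] / [5];  Q = [1, 3] / [2]
  Insert 7 (step 4): P = [1, 4, 7] / [5];  Q = [1, 3, 4] / [2]
  Insert 2 (step 5): P = [1, 2, 7] / [4] / [5];  Q = [1, 3, 4] / [2] / [5]
  Insert 6 (step 6): P = [1, 2, 6] / [4, 7] / [5];  Q = [1, 3, 4] / [2, 6] / [5]
  Insert 3 (step 7): P = [1, 2, 3] / [4, 6] / [5, 7];  Q = [1, 3, 4] / [2, 6] / [5, 7]
Final shape: (3, 2, 2).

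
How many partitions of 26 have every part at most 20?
p(26, parts ≤ 20) = 2417

Use the recurrence p(n, m) = p(n, m−1) + p(n−m, m): either the largest part is < m (count p(n, m−1)) or the largest part is exactly m (remove one copy of m, count p(n−m, m)). With p(0, ·) = 1 this gives p(26, parts ≤ 20) = 2417. (By conjugating Young diagrams, this also counts partitions of 26 into at most 20 parts.)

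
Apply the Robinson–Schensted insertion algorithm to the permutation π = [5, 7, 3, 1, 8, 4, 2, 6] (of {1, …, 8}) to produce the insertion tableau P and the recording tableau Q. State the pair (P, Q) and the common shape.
P = [1, 2, 6] / [3, 4, 8] / [5, 7];  Q = [1, 2, 5] / [3, 6, 8] / [4, 7];  common shape = (3, 3, 2)

Row-insert the values π_1, π_2, … into P one at a time, bumping the leftmost entry strictly greater than the inserted value down to the next row. The recording tableau Q records, in position (i, j), the step at which that cell was added to P.
  Insert 5 (step 1): P = [5];  Q = [1]
  Insert 7 (step 2): P = [5, 7];  Q = [1, 2]
  Insert 3 (step 3): P = [3, 7] / [5];  Q = [1, 2] / [3]
  Insert 1 (step 4): P = [1, 7] / [3] / [5];  Q = [1, 2] / [3] / [4]
  Insert 8 (step 5): P = [1, 7, 8] / [3] / [5];  Q = [1, 2, 5] / [3] / [4]
  Insert 4 (step 6): P = [1, 4, 8] / [3, 7] / [5];  Q = [1, 2, 5] / [3, 6] / [4]
  Insert 2 (step 7): P = [1, 2, 8] / [3, 4] / [5, 7];  Q = [1, 2, 5] / [3, 6] / [4, 7]
  Insert 6 (step 8): P = [1, 2, 6] / [3, 4, 8] / [5, 7];  Q = [1, 2, 5] / [3, 6, 8] / [4, 7]
Final shape: (3, 3, 2).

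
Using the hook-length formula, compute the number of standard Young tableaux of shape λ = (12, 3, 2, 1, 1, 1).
# SYT of shape (12, 3, 2, 1, 1, 1) = 4377600

Hook-length formula: f^λ = n! / Π hook(c), product over all cells c of the Young diagram. For λ = (12, 3, 2, 1, 1, 1), n = 20 boxes. Hook lengths by row (left-to-right, top-to-bottom): [17, 13, 11, 9, 8, 7, 6, 5, 4, 3, 2, 1]; [7, 3, 1]; [5, 1]; [3]; [2]; [1]. Product of hooks = 555761606400. So f^λ = 20! / 555761606400 = 2432902008176640000 / 555761606400 = 4377600.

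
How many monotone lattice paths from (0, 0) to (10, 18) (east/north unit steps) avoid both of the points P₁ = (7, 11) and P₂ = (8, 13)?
Number of paths = 7035852

Inclusion–exclusion. Total paths: C(28, 10) = 13123110. Through P₁: C(18, 7)·C(10, 3) = 3818880. Through P₂: C(21, 8)·C(7, 2) = 4273290. Since P₁ is strictly southwest of P₂, a monotone path through both must visit P₁ then P₂; paths through both = C(18, 7)·C(3, 1)·C(7, 2) = 2004912. Avoid both = 13123110 − 3818880 − 4273290 + 2004912 = 7035852.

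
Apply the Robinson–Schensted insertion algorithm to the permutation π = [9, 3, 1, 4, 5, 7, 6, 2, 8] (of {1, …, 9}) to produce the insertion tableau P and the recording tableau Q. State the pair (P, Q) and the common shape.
P = [1, 2, 5, 6, 8] / [3, 4] / [7] / [9];  Q = [1, 4, 5, 6, 9] / [2, 7] / [3] / [8];  common shape = (5, 2, 1, 1)

Row-insert the values π_1, π_2, … into P one at a time, bumping the leftmost entry strictly greater than the inserted value down to the next row. The recording tableau Q records, in position (i, j), the step at which that cell was added to P.
  Insert 9 (step 1): P = [9];  Q = [1]
  Insert 3 (step 2): P = [3] / [9];  Q = [1] / [2]
  Insert 1 (step 3): P = [1] / [3] / [9];  Q = [1] / [2] / [3]
  Insert 4 (step 4): P = [1, 4] / [3] / [9];  Q = [1, 4] / [2] / [3]
  Insert 5 (step 5): P = [1, 4, 5] / [3] / [9];  Q = [1, 4, 5] / [2] / [3]
  Insert 7 (step 6): P = [1, 4, 5, 7] / [3] / [9];  Q = [1, 4, 5, 6] / [2] / [3]
  Insert 6 (step 7): P = [1, 4, 5, 6] / [3, 7] / [9];  Q = [1, 4, 5, 6] / [2, 7] / [3]
  Insert 2 (step 8): P = [1, 2, 5, 6] / [3, 4] / [7] / [9];  Q = [1, 4, 5, 6] / [2, 7] / [3] / [8]
  Insert 8 (step 9): P = [1, 2, 5, 6, 8] / [3, 4] / [7] / [9];  Q = [1, 4, 5, 6, 9] / [2, 7] / [3] / [8]
Final shape: (5, 2, 1, 1).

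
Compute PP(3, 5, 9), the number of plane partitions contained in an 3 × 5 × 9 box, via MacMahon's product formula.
PP(3, 5, 9) = 208416208

Evaluate the triple product over i = 1..3, j = 1..5, k = 1..9. The factors are (2/1) · (3/2) · (4/3) · (5/4) · (6/5) · (7/6) · (8/7) · (9/8) · … (135 factors total). The numerators and denominators telescope so the product is an integer; carrying out the multiplication exactly gives PP(3, 5, 9) = 208416208.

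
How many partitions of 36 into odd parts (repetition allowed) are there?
p_odd(36) = 668

Enumerate partitions using only odd parts via the recurrence o(n, m) = o(n, m−2) + o(n−m, m) over odd m, starting from the largest odd part ≤ n. This gives p_odd(36) = 668. (Euler's theorem: equals the count of distinct-part partitions.)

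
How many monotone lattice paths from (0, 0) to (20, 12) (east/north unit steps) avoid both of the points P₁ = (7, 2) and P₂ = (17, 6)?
Number of paths = 179153940

Inclusion–exclusion. Total paths: C(32, 20) = 225792840. Through P₁: C(9, 7)·C(23, 13) = 41186376. Through P₂: C(23, 17)·C(9, 3) = 8479548. Since P₁ is strictly southwest of P₂, a monotone path through both must visit P₁ then P₂; paths through both = C(9, 7)·C(14, 10)·C(9, 3) = 3027024. Avoid both = 225792840 − 41186376 − 8479548 + 3027024 = 179153940.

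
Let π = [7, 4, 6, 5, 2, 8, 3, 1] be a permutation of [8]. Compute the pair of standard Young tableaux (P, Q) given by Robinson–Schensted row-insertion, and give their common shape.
P = [1, 3, 8] / [2, 5] / [4] / [6] / [7];  Q = [1, 3, 6] / [2, 7] / [4] / [5] / [8];  common shape = (3, 2, 1, 1, 1)

Row-insert the values π_1, π_2, … into P one at a time, bumping the leftmost entry strictly greater than the inserted value down to the next row. The recording tableau Q records, in position (i, j), the step at which that cell was added to P.
  Insert 7 (step 1): P = [7];  Q = [1]
  Insert 4 (step 2): P = [4] / [7];  Q = [1] / [2]
  Insert 6 (step 3): P = [4, 6] / [7];  Q = [1, 3] / [2]
  Insert 5 (step 4): P = [4, 5] / [6] / [7];  Q = [1, 3] / [2] / [4]
  Insert 2 (step 5): P = [2, 5] / [4] / [6] / [7];  Q = [1, 3] / [2] / [4] / [5]
  Insert 8 (step 6): P = [2, 5, 8] / [4] / [6] / [7];  Q = [1, 3, 6] / [2] / [4] / [5]
  Insert 3 (step 7): P = [2, 3, 8] / [4, 5] / [6] / [7];  Q = [1, 3, 6] / [2, 7] / [4] / [5]
  Insert 1 (step 8): P = [1, 3, 8] / [2, 5] / [4] / [6] / [7];  Q = [1, 3, 6] / [2, 7] / [4] / [5] / [8]
Final shape: (3, 2, 1, 1, 1).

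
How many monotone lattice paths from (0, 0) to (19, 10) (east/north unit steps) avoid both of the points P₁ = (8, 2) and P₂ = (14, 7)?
Number of paths = 11281380

Inclusion–exclusion. Total paths: C(29, 19) = 20030010. Through P₁: C(10, 8)·C(19, 11) = 3401190. Through P₂: C(21, 14)·C(8, 5) = 6511680. Since P₁ is strictly southwest of P₂, a monotone path through both must visit P₁ then P₂; paths through both = C(10, 8)·C(11, 6)·C(8, 5) = 1164240. Avoid both = 20030010 − 3401190 − 6511680 + 1164240 = 11281380.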